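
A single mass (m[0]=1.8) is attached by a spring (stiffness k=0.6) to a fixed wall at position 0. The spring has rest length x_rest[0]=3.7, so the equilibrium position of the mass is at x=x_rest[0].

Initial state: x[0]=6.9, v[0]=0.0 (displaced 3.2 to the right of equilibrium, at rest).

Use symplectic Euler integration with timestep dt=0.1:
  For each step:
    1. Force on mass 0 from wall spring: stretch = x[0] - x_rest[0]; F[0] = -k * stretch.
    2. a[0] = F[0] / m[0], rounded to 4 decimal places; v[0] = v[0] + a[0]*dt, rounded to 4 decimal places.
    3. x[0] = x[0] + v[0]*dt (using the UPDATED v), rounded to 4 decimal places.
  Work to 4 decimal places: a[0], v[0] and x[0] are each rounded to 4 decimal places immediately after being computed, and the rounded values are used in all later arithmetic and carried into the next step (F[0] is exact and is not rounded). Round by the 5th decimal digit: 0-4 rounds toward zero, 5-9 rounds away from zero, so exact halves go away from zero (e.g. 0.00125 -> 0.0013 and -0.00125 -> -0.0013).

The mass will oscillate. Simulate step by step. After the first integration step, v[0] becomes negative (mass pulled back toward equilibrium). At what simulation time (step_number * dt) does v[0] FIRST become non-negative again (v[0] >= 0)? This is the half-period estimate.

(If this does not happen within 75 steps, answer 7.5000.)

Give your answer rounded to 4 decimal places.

Step 0: x=[6.9000] v=[0.0000]
Step 1: x=[6.8893] v=[-0.1067]
Step 2: x=[6.8680] v=[-0.2130]
Step 3: x=[6.8361] v=[-0.3186]
Step 4: x=[6.7938] v=[-0.4231]
Step 5: x=[6.7412] v=[-0.5262]
Step 6: x=[6.6784] v=[-0.6276]
Step 7: x=[6.6057] v=[-0.7269]
Step 8: x=[6.5233] v=[-0.8238]
Step 9: x=[6.4315] v=[-0.9179]
Step 10: x=[6.3306] v=[-1.0090]
Step 11: x=[6.2209] v=[-1.0967]
Step 12: x=[6.1028] v=[-1.1807]
Step 13: x=[5.9767] v=[-1.2608]
Step 14: x=[5.8430] v=[-1.3367]
Step 15: x=[5.7022] v=[-1.4081]
Step 16: x=[5.5547] v=[-1.4748]
Step 17: x=[5.4010] v=[-1.5366]
Step 18: x=[5.2417] v=[-1.5933]
Step 19: x=[5.0772] v=[-1.6447]
Step 20: x=[4.9081] v=[-1.6906]
Step 21: x=[4.7350] v=[-1.7309]
Step 22: x=[4.5585] v=[-1.7654]
Step 23: x=[4.3791] v=[-1.7940]
Step 24: x=[4.1974] v=[-1.8166]
Step 25: x=[4.0141] v=[-1.8332]
Step 26: x=[3.8297] v=[-1.8437]
Step 27: x=[3.6449] v=[-1.8480]
Step 28: x=[3.4603] v=[-1.8462]
Step 29: x=[3.2765] v=[-1.8382]
Step 30: x=[3.0941] v=[-1.8241]
Step 31: x=[2.9137] v=[-1.8039]
Step 32: x=[2.7359] v=[-1.7777]
Step 33: x=[2.5613] v=[-1.7456]
Step 34: x=[2.3905] v=[-1.7076]
Step 35: x=[2.2241] v=[-1.6640]
Step 36: x=[2.0626] v=[-1.6148]
Step 37: x=[1.9066] v=[-1.5602]
Step 38: x=[1.7566] v=[-1.5004]
Step 39: x=[1.6130] v=[-1.4356]
Step 40: x=[1.4764] v=[-1.3660]
Step 41: x=[1.3472] v=[-1.2919]
Step 42: x=[1.2259] v=[-1.2135]
Step 43: x=[1.1128] v=[-1.1310]
Step 44: x=[1.0083] v=[-1.0448]
Step 45: x=[0.9128] v=[-0.9551]
Step 46: x=[0.8266] v=[-0.8622]
Step 47: x=[0.7500] v=[-0.7664]
Step 48: x=[0.6832] v=[-0.6681]
Step 49: x=[0.6265] v=[-0.5675]
Step 50: x=[0.5800] v=[-0.4651]
Step 51: x=[0.5439] v=[-0.3611]
Step 52: x=[0.5183] v=[-0.2559]
Step 53: x=[0.5033] v=[-0.1498]
Step 54: x=[0.4990] v=[-0.0432]
Step 55: x=[0.5054] v=[0.0635]
First v>=0 after going negative at step 55, time=5.5000

Answer: 5.5000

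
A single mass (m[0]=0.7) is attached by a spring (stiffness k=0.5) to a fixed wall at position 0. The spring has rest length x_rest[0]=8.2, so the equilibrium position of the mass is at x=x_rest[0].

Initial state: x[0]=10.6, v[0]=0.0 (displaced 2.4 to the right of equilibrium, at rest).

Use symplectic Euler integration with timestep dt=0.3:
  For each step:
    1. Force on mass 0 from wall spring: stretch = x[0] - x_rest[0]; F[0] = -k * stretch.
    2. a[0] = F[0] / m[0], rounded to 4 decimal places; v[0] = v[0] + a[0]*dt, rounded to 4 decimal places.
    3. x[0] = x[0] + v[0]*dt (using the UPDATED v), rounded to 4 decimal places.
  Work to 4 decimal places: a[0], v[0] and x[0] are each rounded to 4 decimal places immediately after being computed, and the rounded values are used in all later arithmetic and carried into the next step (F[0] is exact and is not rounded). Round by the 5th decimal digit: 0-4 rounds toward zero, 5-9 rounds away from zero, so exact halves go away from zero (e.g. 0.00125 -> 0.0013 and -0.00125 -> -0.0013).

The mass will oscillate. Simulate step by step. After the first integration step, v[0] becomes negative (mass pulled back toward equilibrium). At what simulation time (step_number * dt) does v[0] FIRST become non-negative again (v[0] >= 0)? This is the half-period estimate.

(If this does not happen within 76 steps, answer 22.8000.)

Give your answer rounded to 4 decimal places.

Answer: 3.9000

Derivation:
Step 0: x=[10.6000] v=[0.0000]
Step 1: x=[10.4457] v=[-0.5143]
Step 2: x=[10.1471] v=[-0.9955]
Step 3: x=[9.7233] v=[-1.4127]
Step 4: x=[9.2016] v=[-1.7391]
Step 5: x=[8.6155] v=[-1.9537]
Step 6: x=[8.0027] v=[-2.0427]
Step 7: x=[7.4026] v=[-2.0004]
Step 8: x=[6.8538] v=[-1.8295]
Step 9: x=[6.3915] v=[-1.5410]
Step 10: x=[6.0455] v=[-1.1535]
Step 11: x=[5.8380] v=[-0.6918]
Step 12: x=[5.7823] v=[-0.1857]
Step 13: x=[5.8820] v=[0.3324]
First v>=0 after going negative at step 13, time=3.9000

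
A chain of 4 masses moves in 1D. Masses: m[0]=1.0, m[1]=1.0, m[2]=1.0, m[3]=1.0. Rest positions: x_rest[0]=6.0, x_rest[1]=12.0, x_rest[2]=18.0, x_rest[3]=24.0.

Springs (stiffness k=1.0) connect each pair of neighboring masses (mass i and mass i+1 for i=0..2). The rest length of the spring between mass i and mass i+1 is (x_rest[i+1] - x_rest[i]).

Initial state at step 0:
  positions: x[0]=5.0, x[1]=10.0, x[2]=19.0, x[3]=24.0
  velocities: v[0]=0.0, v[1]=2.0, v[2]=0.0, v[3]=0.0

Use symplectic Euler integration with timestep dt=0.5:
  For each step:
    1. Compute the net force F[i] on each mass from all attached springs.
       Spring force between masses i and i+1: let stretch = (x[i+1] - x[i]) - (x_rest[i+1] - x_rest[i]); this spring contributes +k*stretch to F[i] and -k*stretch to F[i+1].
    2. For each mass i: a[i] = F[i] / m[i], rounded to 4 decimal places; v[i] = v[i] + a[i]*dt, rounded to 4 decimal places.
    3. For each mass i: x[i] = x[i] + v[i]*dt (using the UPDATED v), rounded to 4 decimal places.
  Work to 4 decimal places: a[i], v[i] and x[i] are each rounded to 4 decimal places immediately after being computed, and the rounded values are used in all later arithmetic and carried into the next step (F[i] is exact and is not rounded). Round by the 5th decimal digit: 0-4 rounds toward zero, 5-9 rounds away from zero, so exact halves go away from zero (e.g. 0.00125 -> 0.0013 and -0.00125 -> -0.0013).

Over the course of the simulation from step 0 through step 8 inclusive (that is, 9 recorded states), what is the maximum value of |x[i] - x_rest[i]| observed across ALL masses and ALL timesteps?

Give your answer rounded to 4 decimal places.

Answer: 3.1045

Derivation:
Step 0: x=[5.0000 10.0000 19.0000 24.0000] v=[0.0000 2.0000 0.0000 0.0000]
Step 1: x=[4.7500 12.0000 18.0000 24.2500] v=[-0.5000 4.0000 -2.0000 0.5000]
Step 2: x=[4.8125 13.6875 17.0625 24.4375] v=[0.1250 3.3750 -1.8750 0.3750]
Step 3: x=[5.5938 14.0000 17.1250 24.2813] v=[1.5625 0.6250 0.1250 -0.3125]
Step 4: x=[6.9766 12.9922 18.1954 23.8360] v=[2.7656 -2.0156 2.1407 -0.8907]
Step 5: x=[8.3633 11.7813 19.3751 23.4805] v=[2.7734 -2.4218 2.3594 -0.7110]
Step 6: x=[9.1045 11.6144 19.6827 23.5987] v=[1.4824 -0.3339 0.6152 0.2363]
Step 7: x=[8.9732 12.8371 18.9522 24.2379] v=[-0.2627 2.4453 -1.4610 1.2783]
Step 8: x=[8.3078 14.6226 18.0144 25.0557] v=[-1.3308 3.5709 -1.8757 1.6355]
Max displacement = 3.1045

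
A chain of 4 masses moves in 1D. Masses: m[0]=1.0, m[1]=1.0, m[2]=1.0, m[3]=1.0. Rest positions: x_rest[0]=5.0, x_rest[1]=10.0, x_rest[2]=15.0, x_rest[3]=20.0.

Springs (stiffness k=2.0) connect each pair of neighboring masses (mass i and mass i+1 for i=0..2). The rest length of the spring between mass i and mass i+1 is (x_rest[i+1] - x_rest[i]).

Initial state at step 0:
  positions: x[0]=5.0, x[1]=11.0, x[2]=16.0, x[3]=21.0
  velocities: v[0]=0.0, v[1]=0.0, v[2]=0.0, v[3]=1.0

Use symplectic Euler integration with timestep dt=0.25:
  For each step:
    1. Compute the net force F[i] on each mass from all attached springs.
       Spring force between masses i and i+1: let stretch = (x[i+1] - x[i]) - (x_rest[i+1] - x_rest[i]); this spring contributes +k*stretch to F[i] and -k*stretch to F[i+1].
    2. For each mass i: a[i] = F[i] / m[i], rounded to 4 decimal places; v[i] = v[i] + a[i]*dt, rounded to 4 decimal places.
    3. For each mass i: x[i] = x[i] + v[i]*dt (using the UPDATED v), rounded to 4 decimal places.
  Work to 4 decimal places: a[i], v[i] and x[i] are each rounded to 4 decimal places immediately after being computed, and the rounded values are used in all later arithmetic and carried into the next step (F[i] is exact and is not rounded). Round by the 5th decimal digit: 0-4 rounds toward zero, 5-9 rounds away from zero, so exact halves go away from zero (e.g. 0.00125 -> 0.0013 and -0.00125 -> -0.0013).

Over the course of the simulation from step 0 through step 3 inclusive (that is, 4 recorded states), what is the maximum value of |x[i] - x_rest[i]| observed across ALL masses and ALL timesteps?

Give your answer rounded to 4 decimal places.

Answer: 1.6309

Derivation:
Step 0: x=[5.0000 11.0000 16.0000 21.0000] v=[0.0000 0.0000 0.0000 1.0000]
Step 1: x=[5.1250 10.8750 16.0000 21.2500] v=[0.5000 -0.5000 0.0000 1.0000]
Step 2: x=[5.3438 10.6719 16.0156 21.4688] v=[0.8750 -0.8125 0.0625 0.8750]
Step 3: x=[5.6036 10.4707 16.0449 21.6309] v=[1.0391 -0.8047 0.1173 0.6484]
Max displacement = 1.6309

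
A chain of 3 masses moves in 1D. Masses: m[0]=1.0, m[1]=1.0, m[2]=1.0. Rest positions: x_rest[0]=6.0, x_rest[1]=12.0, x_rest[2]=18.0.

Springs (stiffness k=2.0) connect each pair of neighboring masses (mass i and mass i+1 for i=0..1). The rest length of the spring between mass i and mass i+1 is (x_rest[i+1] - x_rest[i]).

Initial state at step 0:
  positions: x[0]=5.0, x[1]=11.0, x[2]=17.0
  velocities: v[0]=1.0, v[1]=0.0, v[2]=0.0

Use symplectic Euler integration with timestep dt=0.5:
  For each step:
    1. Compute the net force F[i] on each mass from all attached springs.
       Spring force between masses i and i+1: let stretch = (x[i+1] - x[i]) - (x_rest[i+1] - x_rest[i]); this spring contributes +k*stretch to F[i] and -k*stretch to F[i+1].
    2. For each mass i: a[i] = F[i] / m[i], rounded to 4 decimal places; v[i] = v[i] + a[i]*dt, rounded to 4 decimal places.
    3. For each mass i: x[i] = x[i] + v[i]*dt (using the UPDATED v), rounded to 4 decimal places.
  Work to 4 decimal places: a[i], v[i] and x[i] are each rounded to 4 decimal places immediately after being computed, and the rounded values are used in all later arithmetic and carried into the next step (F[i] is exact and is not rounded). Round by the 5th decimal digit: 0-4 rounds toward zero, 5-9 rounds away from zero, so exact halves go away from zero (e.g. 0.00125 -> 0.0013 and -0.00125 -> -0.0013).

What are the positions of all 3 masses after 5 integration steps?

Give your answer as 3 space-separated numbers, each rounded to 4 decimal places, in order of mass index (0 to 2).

Step 0: x=[5.0000 11.0000 17.0000] v=[1.0000 0.0000 0.0000]
Step 1: x=[5.5000 11.0000 17.0000] v=[1.0000 0.0000 0.0000]
Step 2: x=[5.7500 11.2500 17.0000] v=[0.5000 0.5000 0.0000]
Step 3: x=[5.7500 11.6250 17.1250] v=[0.0000 0.7500 0.2500]
Step 4: x=[5.6875 11.8125 17.5000] v=[-0.1250 0.3750 0.7500]
Step 5: x=[5.6875 11.7813 18.0313] v=[0.0000 -0.0625 1.0625]

Answer: 5.6875 11.7813 18.0313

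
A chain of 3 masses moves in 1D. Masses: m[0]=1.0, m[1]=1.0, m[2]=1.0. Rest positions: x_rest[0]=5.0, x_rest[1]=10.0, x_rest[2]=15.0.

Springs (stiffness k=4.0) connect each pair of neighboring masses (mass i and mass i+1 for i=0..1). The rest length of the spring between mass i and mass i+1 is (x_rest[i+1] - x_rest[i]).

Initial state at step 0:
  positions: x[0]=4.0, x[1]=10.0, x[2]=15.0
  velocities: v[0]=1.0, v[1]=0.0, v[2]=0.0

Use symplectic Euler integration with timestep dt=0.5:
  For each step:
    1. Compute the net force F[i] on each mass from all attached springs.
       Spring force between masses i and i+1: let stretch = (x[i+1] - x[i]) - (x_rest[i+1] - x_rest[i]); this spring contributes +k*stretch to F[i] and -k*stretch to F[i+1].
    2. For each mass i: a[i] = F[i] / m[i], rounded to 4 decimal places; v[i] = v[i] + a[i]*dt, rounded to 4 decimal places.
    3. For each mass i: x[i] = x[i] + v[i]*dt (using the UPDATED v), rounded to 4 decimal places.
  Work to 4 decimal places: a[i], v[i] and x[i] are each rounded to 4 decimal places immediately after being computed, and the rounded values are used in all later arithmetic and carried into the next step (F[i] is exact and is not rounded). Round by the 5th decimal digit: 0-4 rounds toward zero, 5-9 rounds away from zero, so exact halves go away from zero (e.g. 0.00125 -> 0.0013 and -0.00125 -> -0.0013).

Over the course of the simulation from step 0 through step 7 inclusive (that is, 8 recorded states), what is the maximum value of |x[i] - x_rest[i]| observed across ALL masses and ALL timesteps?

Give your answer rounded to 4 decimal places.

Answer: 1.5000

Derivation:
Step 0: x=[4.0000 10.0000 15.0000] v=[1.0000 0.0000 0.0000]
Step 1: x=[5.5000 9.0000 15.0000] v=[3.0000 -2.0000 0.0000]
Step 2: x=[5.5000 10.5000 14.0000] v=[0.0000 3.0000 -2.0000]
Step 3: x=[5.5000 10.5000 14.5000] v=[0.0000 0.0000 1.0000]
Step 4: x=[5.5000 9.5000 16.0000] v=[0.0000 -2.0000 3.0000]
Step 5: x=[4.5000 11.0000 16.0000] v=[-2.0000 3.0000 0.0000]
Step 6: x=[5.0000 11.0000 16.0000] v=[1.0000 0.0000 0.0000]
Step 7: x=[6.5000 10.0000 16.0000] v=[3.0000 -2.0000 0.0000]
Max displacement = 1.5000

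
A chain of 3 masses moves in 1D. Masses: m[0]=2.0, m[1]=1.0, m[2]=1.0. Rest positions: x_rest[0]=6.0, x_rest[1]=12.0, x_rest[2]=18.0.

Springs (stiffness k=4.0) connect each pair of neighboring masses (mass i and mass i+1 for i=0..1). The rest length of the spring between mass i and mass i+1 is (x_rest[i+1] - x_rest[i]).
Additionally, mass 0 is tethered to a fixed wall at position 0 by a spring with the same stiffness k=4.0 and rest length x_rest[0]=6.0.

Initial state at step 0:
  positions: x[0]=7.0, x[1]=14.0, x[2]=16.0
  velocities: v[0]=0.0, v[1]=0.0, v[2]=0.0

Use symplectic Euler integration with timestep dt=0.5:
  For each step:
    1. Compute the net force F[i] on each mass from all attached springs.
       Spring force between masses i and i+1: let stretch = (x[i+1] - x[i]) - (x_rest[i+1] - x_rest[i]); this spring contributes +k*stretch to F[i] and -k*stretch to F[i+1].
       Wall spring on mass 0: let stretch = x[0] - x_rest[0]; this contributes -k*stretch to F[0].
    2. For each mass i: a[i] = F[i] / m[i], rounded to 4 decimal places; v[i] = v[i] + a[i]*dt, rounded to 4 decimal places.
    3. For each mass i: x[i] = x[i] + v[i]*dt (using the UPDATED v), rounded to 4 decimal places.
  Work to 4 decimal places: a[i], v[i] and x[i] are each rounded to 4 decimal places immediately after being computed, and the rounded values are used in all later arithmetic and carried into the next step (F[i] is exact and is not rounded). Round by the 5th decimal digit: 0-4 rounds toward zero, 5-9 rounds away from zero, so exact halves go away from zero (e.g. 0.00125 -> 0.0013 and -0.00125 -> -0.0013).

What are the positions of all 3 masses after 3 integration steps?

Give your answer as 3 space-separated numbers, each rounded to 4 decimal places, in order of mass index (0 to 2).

Answer: 4.0000 14.5000 18.0000

Derivation:
Step 0: x=[7.0000 14.0000 16.0000] v=[0.0000 0.0000 0.0000]
Step 1: x=[7.0000 9.0000 20.0000] v=[0.0000 -10.0000 8.0000]
Step 2: x=[4.5000 13.0000 19.0000] v=[-5.0000 8.0000 -2.0000]
Step 3: x=[4.0000 14.5000 18.0000] v=[-1.0000 3.0000 -2.0000]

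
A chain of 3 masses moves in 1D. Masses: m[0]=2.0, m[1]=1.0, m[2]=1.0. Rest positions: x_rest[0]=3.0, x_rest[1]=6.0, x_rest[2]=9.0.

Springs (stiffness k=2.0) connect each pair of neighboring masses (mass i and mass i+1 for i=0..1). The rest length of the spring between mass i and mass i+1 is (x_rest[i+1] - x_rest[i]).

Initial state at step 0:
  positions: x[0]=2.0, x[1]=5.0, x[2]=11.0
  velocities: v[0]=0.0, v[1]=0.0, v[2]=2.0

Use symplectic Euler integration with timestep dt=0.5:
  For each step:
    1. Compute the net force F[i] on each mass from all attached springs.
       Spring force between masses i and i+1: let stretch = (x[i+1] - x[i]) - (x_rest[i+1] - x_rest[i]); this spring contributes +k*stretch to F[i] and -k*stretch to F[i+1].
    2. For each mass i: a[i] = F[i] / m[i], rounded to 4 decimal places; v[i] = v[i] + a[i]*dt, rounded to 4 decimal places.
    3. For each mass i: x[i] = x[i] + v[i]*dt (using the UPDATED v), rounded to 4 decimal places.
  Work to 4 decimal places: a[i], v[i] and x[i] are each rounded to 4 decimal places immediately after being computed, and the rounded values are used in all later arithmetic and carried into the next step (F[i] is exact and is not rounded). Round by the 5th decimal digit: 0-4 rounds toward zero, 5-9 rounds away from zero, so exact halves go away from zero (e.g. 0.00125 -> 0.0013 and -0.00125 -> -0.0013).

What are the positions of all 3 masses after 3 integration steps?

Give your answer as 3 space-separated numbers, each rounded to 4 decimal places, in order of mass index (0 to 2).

Answer: 3.3438 7.1875 9.1250

Derivation:
Step 0: x=[2.0000 5.0000 11.0000] v=[0.0000 0.0000 2.0000]
Step 1: x=[2.0000 6.5000 10.5000] v=[0.0000 3.0000 -1.0000]
Step 2: x=[2.3750 7.7500 9.5000] v=[0.7500 2.5000 -2.0000]
Step 3: x=[3.3438 7.1875 9.1250] v=[1.9375 -1.1250 -0.7500]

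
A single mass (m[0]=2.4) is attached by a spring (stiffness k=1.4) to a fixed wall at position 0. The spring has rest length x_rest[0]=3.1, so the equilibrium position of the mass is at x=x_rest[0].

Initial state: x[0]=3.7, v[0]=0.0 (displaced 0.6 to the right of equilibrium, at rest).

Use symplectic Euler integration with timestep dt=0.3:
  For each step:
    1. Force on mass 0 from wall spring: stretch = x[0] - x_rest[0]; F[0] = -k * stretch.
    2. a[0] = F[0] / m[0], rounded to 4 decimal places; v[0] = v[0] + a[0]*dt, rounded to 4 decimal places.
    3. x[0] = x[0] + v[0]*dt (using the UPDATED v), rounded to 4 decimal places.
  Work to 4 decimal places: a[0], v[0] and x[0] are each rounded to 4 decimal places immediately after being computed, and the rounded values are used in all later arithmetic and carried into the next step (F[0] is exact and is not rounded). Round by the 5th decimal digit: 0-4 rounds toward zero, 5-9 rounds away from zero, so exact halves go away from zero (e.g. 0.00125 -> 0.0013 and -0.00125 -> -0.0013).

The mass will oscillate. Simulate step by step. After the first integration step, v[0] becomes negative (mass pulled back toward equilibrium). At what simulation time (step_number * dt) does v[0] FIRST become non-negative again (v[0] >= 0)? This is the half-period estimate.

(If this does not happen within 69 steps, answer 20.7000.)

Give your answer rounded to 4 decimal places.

Answer: 4.2000

Derivation:
Step 0: x=[3.7000] v=[0.0000]
Step 1: x=[3.6685] v=[-0.1050]
Step 2: x=[3.6072] v=[-0.2045]
Step 3: x=[3.5192] v=[-0.2933]
Step 4: x=[3.4092] v=[-0.3667]
Step 5: x=[3.2830] v=[-0.4208]
Step 6: x=[3.1472] v=[-0.4528]
Step 7: x=[3.0089] v=[-0.4611]
Step 8: x=[2.8753] v=[-0.4452]
Step 9: x=[2.7535] v=[-0.4059]
Step 10: x=[2.6499] v=[-0.3453]
Step 11: x=[2.5700] v=[-0.2665]
Step 12: x=[2.5179] v=[-0.1737]
Step 13: x=[2.4964] v=[-0.0718]
Step 14: x=[2.5065] v=[0.0338]
First v>=0 after going negative at step 14, time=4.2000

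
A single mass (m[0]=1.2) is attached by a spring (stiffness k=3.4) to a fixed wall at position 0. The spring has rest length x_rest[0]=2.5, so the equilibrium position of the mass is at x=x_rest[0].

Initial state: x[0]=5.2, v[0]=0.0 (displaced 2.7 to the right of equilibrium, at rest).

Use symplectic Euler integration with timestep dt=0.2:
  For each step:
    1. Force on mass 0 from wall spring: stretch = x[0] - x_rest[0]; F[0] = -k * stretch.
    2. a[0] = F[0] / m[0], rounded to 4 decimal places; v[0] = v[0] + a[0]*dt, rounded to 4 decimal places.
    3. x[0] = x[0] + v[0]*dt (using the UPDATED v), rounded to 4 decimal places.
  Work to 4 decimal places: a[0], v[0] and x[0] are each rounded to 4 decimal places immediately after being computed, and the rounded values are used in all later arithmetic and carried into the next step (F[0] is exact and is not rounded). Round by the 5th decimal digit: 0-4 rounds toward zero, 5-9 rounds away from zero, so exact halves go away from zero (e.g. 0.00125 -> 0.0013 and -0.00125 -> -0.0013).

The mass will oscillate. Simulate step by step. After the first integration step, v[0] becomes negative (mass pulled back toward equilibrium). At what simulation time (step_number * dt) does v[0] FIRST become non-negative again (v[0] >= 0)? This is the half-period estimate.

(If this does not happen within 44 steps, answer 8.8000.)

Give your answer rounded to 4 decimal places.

Step 0: x=[5.2000] v=[0.0000]
Step 1: x=[4.8940] v=[-1.5300]
Step 2: x=[4.3167] v=[-2.8866]
Step 3: x=[3.5335] v=[-3.9161]
Step 4: x=[2.6331] v=[-4.5018]
Step 5: x=[1.7177] v=[-4.5772]
Step 6: x=[0.8909] v=[-4.1339]
Step 7: x=[0.2465] v=[-3.2221]
Step 8: x=[-0.1425] v=[-1.9451]
Step 9: x=[-0.2320] v=[-0.4477]
Step 10: x=[-0.0119] v=[1.1004]
First v>=0 after going negative at step 10, time=2.0000

Answer: 2.0000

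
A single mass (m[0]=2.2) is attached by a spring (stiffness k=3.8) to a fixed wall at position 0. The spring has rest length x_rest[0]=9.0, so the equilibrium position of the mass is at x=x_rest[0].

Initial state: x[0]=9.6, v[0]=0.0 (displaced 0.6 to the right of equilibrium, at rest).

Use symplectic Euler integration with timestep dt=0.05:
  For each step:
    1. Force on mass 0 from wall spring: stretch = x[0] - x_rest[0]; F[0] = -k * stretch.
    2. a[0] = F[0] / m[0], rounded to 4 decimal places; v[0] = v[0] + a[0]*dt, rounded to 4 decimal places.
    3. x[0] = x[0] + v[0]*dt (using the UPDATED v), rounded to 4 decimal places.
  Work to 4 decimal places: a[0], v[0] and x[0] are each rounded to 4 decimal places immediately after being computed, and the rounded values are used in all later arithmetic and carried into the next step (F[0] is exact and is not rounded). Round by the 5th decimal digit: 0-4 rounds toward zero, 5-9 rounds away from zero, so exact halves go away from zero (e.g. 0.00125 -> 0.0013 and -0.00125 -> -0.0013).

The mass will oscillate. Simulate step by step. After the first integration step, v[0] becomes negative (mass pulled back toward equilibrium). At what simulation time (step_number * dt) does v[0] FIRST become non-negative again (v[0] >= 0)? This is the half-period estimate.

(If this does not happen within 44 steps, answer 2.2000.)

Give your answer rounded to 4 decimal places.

Step 0: x=[9.6000] v=[0.0000]
Step 1: x=[9.5974] v=[-0.0518]
Step 2: x=[9.5922] v=[-0.1034]
Step 3: x=[9.5845] v=[-0.1545]
Step 4: x=[9.5743] v=[-0.2050]
Step 5: x=[9.5616] v=[-0.2546]
Step 6: x=[9.5464] v=[-0.3031]
Step 7: x=[9.5289] v=[-0.3503]
Step 8: x=[9.5091] v=[-0.3960]
Step 9: x=[9.4871] v=[-0.4400]
Step 10: x=[9.4630] v=[-0.4821]
Step 11: x=[9.4369] v=[-0.5221]
Step 12: x=[9.4089] v=[-0.5598]
Step 13: x=[9.3791] v=[-0.5951]
Step 14: x=[9.3477] v=[-0.6278]
Step 15: x=[9.3148] v=[-0.6578]
Step 16: x=[9.2806] v=[-0.6850]
Step 17: x=[9.2451] v=[-0.7092]
Step 18: x=[9.2086] v=[-0.7304]
Step 19: x=[9.1712] v=[-0.7484]
Step 20: x=[9.1330] v=[-0.7632]
Step 21: x=[9.0943] v=[-0.7747]
Step 22: x=[9.0552] v=[-0.7828]
Step 23: x=[9.0158] v=[-0.7876]
Step 24: x=[8.9764] v=[-0.7890]
Step 25: x=[8.9371] v=[-0.7870]
Step 26: x=[8.8980] v=[-0.7816]
Step 27: x=[8.8594] v=[-0.7728]
Step 28: x=[8.8214] v=[-0.7607]
Step 29: x=[8.7841] v=[-0.7453]
Step 30: x=[8.7478] v=[-0.7267]
Step 31: x=[8.7126] v=[-0.7049]
Step 32: x=[8.6786] v=[-0.6801]
Step 33: x=[8.6460] v=[-0.6523]
Step 34: x=[8.6149] v=[-0.6217]
Step 35: x=[8.5855] v=[-0.5884]
Step 36: x=[8.5579] v=[-0.5526]
Step 37: x=[8.5322] v=[-0.5144]
Step 38: x=[8.5085] v=[-0.4740]
Step 39: x=[8.4869] v=[-0.4316]
Step 40: x=[8.4675] v=[-0.3873]
Step 41: x=[8.4504] v=[-0.3413]
Step 42: x=[8.4357] v=[-0.2938]
Step 43: x=[8.4234] v=[-0.2451]
Step 44: x=[8.4136] v=[-0.1953]
v[0] did not become non-negative within 44 steps; using fallback time=2.2000

Answer: 2.2000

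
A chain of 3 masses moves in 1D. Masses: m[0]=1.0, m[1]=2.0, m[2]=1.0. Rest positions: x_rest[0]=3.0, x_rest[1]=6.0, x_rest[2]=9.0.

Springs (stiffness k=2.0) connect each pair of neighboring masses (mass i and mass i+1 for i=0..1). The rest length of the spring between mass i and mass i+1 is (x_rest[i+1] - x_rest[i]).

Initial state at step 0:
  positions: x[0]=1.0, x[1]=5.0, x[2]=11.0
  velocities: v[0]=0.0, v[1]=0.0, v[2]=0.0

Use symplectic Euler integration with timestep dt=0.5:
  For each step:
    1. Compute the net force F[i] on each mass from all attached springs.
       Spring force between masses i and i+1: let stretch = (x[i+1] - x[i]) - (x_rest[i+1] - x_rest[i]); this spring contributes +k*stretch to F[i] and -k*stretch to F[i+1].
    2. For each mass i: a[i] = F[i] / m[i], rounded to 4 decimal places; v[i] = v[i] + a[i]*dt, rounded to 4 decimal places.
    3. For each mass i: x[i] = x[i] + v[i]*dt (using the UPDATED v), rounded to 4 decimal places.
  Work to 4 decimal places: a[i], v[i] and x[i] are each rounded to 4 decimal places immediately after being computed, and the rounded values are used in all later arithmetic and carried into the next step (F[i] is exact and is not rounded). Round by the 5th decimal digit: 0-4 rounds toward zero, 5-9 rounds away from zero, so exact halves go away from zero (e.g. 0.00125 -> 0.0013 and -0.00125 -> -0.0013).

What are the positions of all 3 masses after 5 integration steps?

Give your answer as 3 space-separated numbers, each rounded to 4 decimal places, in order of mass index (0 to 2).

Step 0: x=[1.0000 5.0000 11.0000] v=[0.0000 0.0000 0.0000]
Step 1: x=[1.5000 5.5000 9.5000] v=[1.0000 1.0000 -3.0000]
Step 2: x=[2.5000 6.0000 7.5000] v=[2.0000 1.0000 -4.0000]
Step 3: x=[3.7500 6.0000 6.2500] v=[2.5000 0.0000 -2.5000]
Step 4: x=[4.6250 5.5000 6.3750] v=[1.7500 -1.0000 0.2500]
Step 5: x=[4.4375 5.0000 7.5625] v=[-0.3750 -1.0000 2.3750]

Answer: 4.4375 5.0000 7.5625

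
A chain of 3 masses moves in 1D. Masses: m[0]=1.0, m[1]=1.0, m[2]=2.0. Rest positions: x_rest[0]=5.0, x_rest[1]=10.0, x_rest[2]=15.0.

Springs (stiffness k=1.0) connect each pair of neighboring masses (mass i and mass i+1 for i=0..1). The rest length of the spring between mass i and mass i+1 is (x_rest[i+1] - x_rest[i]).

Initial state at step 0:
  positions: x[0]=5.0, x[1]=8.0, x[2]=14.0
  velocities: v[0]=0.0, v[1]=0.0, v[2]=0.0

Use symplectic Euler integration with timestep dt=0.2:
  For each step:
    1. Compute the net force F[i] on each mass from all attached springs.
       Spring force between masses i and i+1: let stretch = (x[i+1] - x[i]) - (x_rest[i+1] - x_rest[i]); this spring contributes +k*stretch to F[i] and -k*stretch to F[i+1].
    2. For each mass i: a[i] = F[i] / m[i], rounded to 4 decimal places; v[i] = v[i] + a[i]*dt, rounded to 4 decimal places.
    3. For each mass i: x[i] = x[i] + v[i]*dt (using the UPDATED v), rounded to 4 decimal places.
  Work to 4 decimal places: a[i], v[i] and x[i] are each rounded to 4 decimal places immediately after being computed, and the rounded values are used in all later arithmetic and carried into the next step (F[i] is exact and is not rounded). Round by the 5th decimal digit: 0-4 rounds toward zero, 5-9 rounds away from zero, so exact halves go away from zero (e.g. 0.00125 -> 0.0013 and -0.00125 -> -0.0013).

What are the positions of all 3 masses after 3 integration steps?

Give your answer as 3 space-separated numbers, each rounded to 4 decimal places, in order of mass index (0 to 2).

Answer: 4.5591 8.6535 13.8937

Derivation:
Step 0: x=[5.0000 8.0000 14.0000] v=[0.0000 0.0000 0.0000]
Step 1: x=[4.9200 8.1200 13.9800] v=[-0.4000 0.6000 -0.1000]
Step 2: x=[4.7680 8.3464 13.9428] v=[-0.7600 1.1320 -0.1860]
Step 3: x=[4.5591 8.6535 13.8937] v=[-1.0443 1.5356 -0.2456]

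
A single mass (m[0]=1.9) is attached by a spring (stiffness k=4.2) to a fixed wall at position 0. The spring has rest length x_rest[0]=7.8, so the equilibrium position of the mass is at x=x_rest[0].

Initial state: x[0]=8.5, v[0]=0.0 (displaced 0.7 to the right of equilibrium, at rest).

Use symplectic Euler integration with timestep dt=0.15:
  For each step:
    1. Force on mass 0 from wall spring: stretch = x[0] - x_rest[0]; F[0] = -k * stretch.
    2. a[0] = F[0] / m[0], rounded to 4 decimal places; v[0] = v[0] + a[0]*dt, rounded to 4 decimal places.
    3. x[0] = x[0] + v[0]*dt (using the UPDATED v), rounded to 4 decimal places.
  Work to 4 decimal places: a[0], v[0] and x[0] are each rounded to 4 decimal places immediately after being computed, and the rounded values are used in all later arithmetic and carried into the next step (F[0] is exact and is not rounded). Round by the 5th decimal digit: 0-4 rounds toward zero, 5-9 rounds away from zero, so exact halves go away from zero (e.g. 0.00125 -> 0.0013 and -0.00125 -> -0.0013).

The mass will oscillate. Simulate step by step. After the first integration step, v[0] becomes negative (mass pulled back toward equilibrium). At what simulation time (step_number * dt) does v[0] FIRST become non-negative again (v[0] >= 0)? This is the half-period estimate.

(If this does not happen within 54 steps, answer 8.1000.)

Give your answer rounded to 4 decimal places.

Answer: 2.2500

Derivation:
Step 0: x=[8.5000] v=[0.0000]
Step 1: x=[8.4652] v=[-0.2321]
Step 2: x=[8.3973] v=[-0.4527]
Step 3: x=[8.2997] v=[-0.6507]
Step 4: x=[8.1772] v=[-0.8164]
Step 5: x=[8.0360] v=[-0.9415]
Step 6: x=[7.8830] v=[-1.0198]
Step 7: x=[7.7259] v=[-1.0473]
Step 8: x=[7.5725] v=[-1.0227]
Step 9: x=[7.4304] v=[-0.9473]
Step 10: x=[7.3067] v=[-0.8248]
Step 11: x=[7.2075] v=[-0.6612]
Step 12: x=[7.1378] v=[-0.4647]
Step 13: x=[7.1010] v=[-0.2451]
Step 14: x=[7.0990] v=[-0.0133]
Step 15: x=[7.1319] v=[0.2191]
First v>=0 after going negative at step 15, time=2.2500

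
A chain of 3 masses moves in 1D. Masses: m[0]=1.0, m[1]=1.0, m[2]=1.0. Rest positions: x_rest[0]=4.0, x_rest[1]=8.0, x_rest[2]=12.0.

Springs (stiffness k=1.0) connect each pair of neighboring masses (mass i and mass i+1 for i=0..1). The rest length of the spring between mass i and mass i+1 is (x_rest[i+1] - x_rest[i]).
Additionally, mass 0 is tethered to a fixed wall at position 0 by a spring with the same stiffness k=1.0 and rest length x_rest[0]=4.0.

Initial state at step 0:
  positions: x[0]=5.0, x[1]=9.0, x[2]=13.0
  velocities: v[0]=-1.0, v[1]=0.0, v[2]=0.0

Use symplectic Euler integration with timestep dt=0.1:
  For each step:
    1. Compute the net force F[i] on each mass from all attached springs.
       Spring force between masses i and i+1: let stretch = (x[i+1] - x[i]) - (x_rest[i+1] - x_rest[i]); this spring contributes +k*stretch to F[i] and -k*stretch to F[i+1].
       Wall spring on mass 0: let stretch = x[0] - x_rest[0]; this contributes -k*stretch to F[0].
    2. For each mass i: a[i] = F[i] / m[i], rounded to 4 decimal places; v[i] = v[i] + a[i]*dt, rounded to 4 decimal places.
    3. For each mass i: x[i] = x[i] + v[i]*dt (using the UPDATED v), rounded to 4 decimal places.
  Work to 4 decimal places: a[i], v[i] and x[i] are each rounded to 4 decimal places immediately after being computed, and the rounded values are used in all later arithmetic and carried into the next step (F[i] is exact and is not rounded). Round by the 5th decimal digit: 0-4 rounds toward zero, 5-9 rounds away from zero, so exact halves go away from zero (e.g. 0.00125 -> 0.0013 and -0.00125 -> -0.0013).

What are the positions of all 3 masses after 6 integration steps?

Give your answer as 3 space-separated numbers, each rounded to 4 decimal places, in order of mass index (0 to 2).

Step 0: x=[5.0000 9.0000 13.0000] v=[-1.0000 0.0000 0.0000]
Step 1: x=[4.8900 9.0000 13.0000] v=[-1.1000 0.0000 0.0000]
Step 2: x=[4.7722 8.9989 13.0000] v=[-1.1780 -0.0110 0.0000]
Step 3: x=[4.6489 8.9955 13.0000] v=[-1.2326 -0.0336 -0.0001]
Step 4: x=[4.5226 8.9887 12.9999] v=[-1.2628 -0.0678 -0.0006]
Step 5: x=[4.3958 8.9774 12.9997] v=[-1.2685 -0.1133 -0.0017]
Step 6: x=[4.2708 8.9605 12.9993] v=[-1.2499 -0.1692 -0.0039]

Answer: 4.2708 8.9605 12.9993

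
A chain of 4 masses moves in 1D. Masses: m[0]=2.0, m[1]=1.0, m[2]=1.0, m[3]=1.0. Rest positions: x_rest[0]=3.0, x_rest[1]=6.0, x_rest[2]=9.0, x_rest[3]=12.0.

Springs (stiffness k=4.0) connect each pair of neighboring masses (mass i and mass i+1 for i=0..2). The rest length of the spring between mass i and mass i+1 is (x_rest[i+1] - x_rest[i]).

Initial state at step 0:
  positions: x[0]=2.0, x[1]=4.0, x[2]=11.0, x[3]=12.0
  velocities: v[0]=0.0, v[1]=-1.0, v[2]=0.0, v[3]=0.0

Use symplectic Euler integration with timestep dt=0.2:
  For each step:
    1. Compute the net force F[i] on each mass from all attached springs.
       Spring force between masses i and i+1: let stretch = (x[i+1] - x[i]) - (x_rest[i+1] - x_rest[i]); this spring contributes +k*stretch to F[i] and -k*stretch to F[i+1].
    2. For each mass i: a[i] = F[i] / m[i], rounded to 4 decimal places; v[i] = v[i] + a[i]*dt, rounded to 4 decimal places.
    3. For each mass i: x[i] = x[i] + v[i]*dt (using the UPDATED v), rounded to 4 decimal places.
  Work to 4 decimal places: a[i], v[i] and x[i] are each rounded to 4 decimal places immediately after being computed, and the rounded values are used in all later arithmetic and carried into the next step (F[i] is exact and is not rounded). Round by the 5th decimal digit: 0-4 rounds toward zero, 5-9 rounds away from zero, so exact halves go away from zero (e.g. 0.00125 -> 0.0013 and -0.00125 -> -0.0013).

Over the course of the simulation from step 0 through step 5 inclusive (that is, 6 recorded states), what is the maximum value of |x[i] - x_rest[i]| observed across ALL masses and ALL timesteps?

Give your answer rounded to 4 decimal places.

Answer: 2.1695

Derivation:
Step 0: x=[2.0000 4.0000 11.0000 12.0000] v=[0.0000 -1.0000 0.0000 0.0000]
Step 1: x=[1.9200 4.6000 10.0400 12.3200] v=[-0.4000 3.0000 -4.8000 1.6000]
Step 2: x=[1.8144 5.6416 8.5744 12.7552] v=[-0.5280 5.2080 -7.3280 2.1760]
Step 3: x=[1.7750 6.5401 7.3085 13.0015] v=[-0.1971 4.4925 -6.3296 1.2314]
Step 4: x=[1.8768 6.7991 6.8305 12.8169] v=[0.5089 1.2951 -2.3899 -0.9230]
Step 5: x=[2.1324 6.2756 7.3053 12.1545] v=[1.2778 -2.6176 2.3741 -3.3121]
Max displacement = 2.1695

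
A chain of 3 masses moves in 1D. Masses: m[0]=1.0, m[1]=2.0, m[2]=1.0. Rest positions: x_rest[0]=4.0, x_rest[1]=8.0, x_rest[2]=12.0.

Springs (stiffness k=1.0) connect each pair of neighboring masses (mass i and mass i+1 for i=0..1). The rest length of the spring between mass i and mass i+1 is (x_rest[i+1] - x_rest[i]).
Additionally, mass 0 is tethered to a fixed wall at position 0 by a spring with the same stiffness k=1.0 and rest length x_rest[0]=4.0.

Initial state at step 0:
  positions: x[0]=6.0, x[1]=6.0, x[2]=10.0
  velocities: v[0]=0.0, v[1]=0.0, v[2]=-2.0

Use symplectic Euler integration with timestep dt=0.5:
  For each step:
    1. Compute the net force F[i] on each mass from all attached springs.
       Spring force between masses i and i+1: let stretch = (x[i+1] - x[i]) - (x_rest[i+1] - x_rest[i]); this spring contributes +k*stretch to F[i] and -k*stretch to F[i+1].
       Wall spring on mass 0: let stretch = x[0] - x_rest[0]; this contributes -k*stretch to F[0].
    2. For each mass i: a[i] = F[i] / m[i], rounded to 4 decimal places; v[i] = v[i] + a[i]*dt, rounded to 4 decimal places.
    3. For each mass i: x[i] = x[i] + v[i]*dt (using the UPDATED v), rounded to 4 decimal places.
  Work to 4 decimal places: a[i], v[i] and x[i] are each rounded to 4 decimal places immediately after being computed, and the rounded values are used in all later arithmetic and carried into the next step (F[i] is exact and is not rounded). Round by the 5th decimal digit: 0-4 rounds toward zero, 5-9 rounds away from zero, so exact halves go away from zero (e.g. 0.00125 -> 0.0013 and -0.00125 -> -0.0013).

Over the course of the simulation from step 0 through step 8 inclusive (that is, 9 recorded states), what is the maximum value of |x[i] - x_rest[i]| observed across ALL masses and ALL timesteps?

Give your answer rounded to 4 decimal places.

Step 0: x=[6.0000 6.0000 10.0000] v=[0.0000 0.0000 -2.0000]
Step 1: x=[4.5000 6.5000 9.0000] v=[-3.0000 1.0000 -2.0000]
Step 2: x=[2.3750 7.0625 8.3750] v=[-4.2500 1.1250 -1.2500]
Step 3: x=[0.8281 7.2032 8.4219] v=[-3.0938 0.2813 0.0938]
Step 4: x=[0.6680 6.6993 9.1642] v=[-0.3203 -1.0078 1.4845]
Step 5: x=[1.8487 5.7496 10.2903] v=[2.3614 -1.8994 2.2521]
Step 6: x=[3.5425 4.8799 11.2812] v=[3.3875 -1.7395 1.9818]
Step 7: x=[4.6850 4.6432 11.6718] v=[2.2850 -0.4735 0.7812]
Step 8: x=[4.6458 5.2903 11.3053] v=[-0.0784 1.2941 -0.7331]
Max displacement = 3.6250

Answer: 3.6250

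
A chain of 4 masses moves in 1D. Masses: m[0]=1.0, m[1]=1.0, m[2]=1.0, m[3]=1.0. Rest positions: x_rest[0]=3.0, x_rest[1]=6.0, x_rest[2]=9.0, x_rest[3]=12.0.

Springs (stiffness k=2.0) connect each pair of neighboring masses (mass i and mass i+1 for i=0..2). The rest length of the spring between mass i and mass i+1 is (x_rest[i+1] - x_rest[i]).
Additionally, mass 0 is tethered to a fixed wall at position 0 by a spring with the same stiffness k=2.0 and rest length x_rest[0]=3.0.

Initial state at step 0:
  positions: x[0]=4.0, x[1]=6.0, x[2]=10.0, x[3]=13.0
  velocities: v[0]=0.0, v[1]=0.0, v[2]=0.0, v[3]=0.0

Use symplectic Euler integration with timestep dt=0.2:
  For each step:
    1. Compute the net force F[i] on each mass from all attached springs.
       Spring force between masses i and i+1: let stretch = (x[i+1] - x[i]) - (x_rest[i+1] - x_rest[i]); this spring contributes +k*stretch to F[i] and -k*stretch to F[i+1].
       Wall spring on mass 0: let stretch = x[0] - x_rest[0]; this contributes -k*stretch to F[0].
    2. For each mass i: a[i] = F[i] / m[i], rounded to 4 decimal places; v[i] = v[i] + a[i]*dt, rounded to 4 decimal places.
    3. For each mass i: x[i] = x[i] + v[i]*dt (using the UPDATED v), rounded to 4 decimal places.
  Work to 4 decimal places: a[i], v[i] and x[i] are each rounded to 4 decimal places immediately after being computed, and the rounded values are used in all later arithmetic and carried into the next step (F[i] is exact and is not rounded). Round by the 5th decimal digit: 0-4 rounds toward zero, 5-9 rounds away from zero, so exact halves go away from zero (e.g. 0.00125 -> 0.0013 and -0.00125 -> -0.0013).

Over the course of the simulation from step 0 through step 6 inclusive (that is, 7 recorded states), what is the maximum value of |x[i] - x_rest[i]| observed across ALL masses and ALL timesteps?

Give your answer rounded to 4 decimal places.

Answer: 1.1464

Derivation:
Step 0: x=[4.0000 6.0000 10.0000 13.0000] v=[0.0000 0.0000 0.0000 0.0000]
Step 1: x=[3.8400 6.1600 9.9200 13.0000] v=[-0.8000 0.8000 -0.4000 0.0000]
Step 2: x=[3.5584 6.4352 9.7856 12.9936] v=[-1.4080 1.3760 -0.6720 -0.0320]
Step 3: x=[3.2223 6.7483 9.6398 12.9706] v=[-1.6806 1.5654 -0.7290 -0.1152]
Step 4: x=[2.9105 7.0106 9.5291 12.9211] v=[-1.5591 1.3116 -0.5533 -0.2475]
Step 5: x=[2.6938 7.1464 9.4883 12.8402] v=[-1.0833 0.6790 -0.2039 -0.4043]
Step 6: x=[2.6178 7.1133 9.5283 12.7312] v=[-0.3798 -0.1653 0.2001 -0.5451]
Max displacement = 1.1464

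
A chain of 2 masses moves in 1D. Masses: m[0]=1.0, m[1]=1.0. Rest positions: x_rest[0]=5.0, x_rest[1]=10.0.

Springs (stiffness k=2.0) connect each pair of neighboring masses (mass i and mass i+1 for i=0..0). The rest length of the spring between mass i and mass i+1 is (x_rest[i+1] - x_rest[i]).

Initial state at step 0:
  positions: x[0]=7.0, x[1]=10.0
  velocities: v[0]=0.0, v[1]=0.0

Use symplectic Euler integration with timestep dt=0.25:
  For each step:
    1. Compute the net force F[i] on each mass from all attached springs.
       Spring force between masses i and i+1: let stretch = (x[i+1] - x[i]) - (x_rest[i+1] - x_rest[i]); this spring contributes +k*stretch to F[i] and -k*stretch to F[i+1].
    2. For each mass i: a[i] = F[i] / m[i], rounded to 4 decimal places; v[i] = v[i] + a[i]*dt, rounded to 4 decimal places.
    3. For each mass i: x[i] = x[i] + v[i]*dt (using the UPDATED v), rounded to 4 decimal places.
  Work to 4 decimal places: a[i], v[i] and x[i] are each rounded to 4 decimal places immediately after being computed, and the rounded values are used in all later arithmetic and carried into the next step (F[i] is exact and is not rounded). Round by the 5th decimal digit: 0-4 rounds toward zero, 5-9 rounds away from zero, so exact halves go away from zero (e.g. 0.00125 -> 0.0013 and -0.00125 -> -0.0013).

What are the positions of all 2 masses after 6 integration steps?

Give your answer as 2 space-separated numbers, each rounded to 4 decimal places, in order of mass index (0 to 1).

Answer: 4.9778 12.0223

Derivation:
Step 0: x=[7.0000 10.0000] v=[0.0000 0.0000]
Step 1: x=[6.7500 10.2500] v=[-1.0000 1.0000]
Step 2: x=[6.3125 10.6875] v=[-1.7500 1.7500]
Step 3: x=[5.7969 11.2031] v=[-2.0625 2.0625]
Step 4: x=[5.3321 11.6680] v=[-1.8594 1.8594]
Step 5: x=[5.0342 11.9659] v=[-1.1915 1.1915]
Step 6: x=[4.9778 12.0223] v=[-0.2257 0.2257]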